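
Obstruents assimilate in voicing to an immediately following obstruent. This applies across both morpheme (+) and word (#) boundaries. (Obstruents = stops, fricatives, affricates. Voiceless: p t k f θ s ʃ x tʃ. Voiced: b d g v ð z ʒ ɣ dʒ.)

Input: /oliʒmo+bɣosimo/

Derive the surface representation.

[oliʒmo+bɣosimo]

no segment meets the rule's conditions; no change.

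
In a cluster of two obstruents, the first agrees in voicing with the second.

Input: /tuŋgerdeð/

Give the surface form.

no segment meets the rule's conditions; no change.

[tuŋgerdeð]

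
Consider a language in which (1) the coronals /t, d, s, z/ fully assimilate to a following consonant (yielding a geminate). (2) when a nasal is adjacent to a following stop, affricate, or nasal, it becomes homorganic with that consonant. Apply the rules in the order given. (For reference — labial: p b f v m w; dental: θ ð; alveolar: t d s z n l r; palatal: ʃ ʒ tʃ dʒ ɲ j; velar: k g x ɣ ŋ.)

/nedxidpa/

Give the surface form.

[nexxippa]

Rule 1: /d/ before /x/ → [x] (total assimilation)
Rule 1: /d/ before /p/ → [p] (total assimilation)
After rule 1: nexxippa
Rule 2: no segment meets the rule's conditions; no change.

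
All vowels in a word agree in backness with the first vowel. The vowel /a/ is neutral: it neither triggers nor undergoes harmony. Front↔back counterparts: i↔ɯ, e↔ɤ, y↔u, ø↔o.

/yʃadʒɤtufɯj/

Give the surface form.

/ɤ/ harmonizes with /y/ ([-back]) → [e]
/u/ harmonizes with /y/ ([-back]) → [y]
/ɯ/ harmonizes with /y/ ([-back]) → [i]

[yʃadʒetyfij]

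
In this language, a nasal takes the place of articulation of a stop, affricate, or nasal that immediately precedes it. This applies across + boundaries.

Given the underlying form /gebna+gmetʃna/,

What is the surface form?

/n/ after /b/ (labial) → [m]
/m/ after /g/ (velar) → [ŋ]
/n/ after /tʃ/ (palatal) → [ɲ]

[gebma+gŋetʃɲa]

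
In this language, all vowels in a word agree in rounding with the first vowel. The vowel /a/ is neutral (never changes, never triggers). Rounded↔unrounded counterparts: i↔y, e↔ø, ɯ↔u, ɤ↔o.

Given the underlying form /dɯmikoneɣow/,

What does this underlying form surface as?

[dɯmikɤneɣɤw]

/o/ harmonizes with /ɯ/ ([-round]) → [ɤ]
/o/ harmonizes with /ɯ/ ([-round]) → [ɤ]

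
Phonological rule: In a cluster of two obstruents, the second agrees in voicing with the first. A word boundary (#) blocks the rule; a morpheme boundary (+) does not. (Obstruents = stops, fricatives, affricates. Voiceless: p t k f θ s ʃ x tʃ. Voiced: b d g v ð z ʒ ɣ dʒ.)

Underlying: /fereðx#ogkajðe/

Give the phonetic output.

[fereðɣ#oggajðe]

/x/ after /ð/ (voiced) → [ɣ]
/k/ after /g/ (voiced) → [g]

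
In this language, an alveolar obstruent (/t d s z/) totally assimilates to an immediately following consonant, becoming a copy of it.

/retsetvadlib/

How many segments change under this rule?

/t/ before /s/ → [s] (total assimilation)
/t/ before /v/ → [v] (total assimilation)
/d/ before /l/ → [l] (total assimilation)
3 segments change.

3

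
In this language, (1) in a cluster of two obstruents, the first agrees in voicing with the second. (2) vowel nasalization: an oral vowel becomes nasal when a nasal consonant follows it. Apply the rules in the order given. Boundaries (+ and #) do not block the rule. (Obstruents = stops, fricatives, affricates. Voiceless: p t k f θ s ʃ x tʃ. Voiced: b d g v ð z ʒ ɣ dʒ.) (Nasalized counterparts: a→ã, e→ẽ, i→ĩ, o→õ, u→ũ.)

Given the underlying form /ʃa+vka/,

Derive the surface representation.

[ʃa+fka]

Rule 1: /v/ before /k/ (voiceless) → [f]
After rule 1: ʃa+fka
Rule 2: no segment meets the rule's conditions; no change.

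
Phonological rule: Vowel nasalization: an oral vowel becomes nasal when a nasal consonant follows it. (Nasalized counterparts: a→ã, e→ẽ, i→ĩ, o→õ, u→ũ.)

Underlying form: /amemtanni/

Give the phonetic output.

/a/ before nasal /m/ → [ã]
/e/ before nasal /m/ → [ẽ]
/a/ before nasal /n/ → [ã]

[ãmẽmtãnni]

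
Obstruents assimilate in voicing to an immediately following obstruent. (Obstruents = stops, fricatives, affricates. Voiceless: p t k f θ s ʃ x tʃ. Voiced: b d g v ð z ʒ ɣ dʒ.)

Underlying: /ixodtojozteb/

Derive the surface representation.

/d/ before /t/ (voiceless) → [t]
/z/ before /t/ (voiceless) → [s]

[ixottojosteb]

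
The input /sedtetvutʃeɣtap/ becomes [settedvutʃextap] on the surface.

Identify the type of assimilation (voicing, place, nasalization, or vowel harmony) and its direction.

voicing assimilation, regressive

/d/→[t] /t/→[d] /ɣ/→[x].
Each target copies a feature from the following segment, so the direction is regressive.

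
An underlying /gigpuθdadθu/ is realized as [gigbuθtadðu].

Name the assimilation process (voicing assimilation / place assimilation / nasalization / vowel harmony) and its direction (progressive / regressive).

/p/→[b] /d/→[t] /θ/→[ð].
Each target copies a feature from the preceding segment, so the direction is progressive.

voicing assimilation, progressive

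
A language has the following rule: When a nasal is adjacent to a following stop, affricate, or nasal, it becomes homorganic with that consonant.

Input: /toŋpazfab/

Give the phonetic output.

/ŋ/ before /p/ (labial) → [m]

[tompazfab]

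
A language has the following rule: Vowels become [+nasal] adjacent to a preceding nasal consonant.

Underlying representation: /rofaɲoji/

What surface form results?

/o/ after nasal /ɲ/ → [õ]

[rofaɲõji]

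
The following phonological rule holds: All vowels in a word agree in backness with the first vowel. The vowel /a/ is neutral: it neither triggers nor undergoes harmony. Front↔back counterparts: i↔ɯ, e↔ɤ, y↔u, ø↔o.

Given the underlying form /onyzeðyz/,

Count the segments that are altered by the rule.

/y/ harmonizes with /o/ ([+back]) → [u]
/e/ harmonizes with /o/ ([+back]) → [ɤ]
/y/ harmonizes with /o/ ([+back]) → [u]
3 segments change.

3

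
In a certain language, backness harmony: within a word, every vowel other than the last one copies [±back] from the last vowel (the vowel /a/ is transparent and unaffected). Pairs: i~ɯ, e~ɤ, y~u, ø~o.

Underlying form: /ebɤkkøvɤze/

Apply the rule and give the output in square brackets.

[ebekkøveze]

/ɤ/ harmonizes with /e/ ([-back]) → [e]
/ɤ/ harmonizes with /e/ ([-back]) → [e]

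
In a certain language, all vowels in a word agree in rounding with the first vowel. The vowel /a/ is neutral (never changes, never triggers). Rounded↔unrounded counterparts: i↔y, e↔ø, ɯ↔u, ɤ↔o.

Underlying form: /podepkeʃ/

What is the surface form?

[podøpkøʃ]

/e/ harmonizes with /o/ ([+round]) → [ø]
/e/ harmonizes with /o/ ([+round]) → [ø]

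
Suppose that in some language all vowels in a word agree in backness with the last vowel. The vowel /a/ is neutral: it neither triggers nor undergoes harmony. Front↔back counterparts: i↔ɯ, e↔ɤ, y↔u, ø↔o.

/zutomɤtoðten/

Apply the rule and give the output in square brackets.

[zytømetøðten]

/u/ harmonizes with /e/ ([-back]) → [y]
/o/ harmonizes with /e/ ([-back]) → [ø]
/ɤ/ harmonizes with /e/ ([-back]) → [e]
/o/ harmonizes with /e/ ([-back]) → [ø]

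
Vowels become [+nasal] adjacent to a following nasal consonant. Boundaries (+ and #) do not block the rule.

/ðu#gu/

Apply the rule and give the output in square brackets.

[ðu#gu]

no segment meets the rule's conditions; no change.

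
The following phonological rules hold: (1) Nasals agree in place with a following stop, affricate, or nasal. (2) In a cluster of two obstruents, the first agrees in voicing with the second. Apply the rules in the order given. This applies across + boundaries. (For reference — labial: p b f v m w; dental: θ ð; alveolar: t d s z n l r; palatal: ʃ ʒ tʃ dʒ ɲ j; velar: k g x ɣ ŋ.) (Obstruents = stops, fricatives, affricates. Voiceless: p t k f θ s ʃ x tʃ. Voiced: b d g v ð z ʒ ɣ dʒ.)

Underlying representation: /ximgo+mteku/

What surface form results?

Rule 1: /m/ before /g/ (velar) → [ŋ]
Rule 1: /m/ before /t/ (alveolar) → [n]
After rule 1: xiŋgo+nteku
Rule 2: no segment meets the rule's conditions; no change.

[xiŋgo+nteku]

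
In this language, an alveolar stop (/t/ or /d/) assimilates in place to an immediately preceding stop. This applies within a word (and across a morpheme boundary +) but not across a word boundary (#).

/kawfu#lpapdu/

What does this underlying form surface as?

[kawfu#lpapbu]

/d/ after /p/ (labial) → [b]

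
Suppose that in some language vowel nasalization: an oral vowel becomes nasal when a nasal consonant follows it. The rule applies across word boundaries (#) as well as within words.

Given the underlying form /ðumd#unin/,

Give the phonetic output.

[ðũmd#ũnĩn]

/u/ before nasal /m/ → [ũ]
/u/ before nasal /n/ → [ũ]
/i/ before nasal /n/ → [ĩ]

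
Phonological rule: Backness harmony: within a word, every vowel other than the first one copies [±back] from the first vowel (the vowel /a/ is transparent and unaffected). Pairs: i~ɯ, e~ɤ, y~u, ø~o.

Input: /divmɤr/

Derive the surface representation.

[divmer]

/ɤ/ harmonizes with /i/ ([-back]) → [e]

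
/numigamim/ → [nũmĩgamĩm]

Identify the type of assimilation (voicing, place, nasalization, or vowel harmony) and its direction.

/u/→[ũ] /i/→[ĩ] /i/→[ĩ].
Each target copies a feature from the preceding segment, so the direction is progressive.

nasalization, progressive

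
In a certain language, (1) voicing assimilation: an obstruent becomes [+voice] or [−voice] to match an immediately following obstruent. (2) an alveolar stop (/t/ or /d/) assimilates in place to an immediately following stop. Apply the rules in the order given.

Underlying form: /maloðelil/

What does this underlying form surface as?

[maloðelil]

Rule 1: no segment meets the rule's conditions; no change.
After rule 1: maloðelil
Rule 2: no segment meets the rule's conditions; no change.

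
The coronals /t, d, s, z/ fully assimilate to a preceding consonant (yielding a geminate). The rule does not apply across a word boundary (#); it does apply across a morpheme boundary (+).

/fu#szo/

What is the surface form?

/z/ after /s/ → [s] (total assimilation)

[fu#sso]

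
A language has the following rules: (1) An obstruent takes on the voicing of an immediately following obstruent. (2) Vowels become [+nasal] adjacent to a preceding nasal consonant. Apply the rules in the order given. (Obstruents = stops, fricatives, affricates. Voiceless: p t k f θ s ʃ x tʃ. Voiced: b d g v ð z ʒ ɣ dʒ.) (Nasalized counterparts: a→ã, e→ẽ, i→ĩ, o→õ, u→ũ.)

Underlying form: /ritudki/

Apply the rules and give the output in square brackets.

[ritutki]

Rule 1: /d/ before /k/ (voiceless) → [t]
After rule 1: ritutki
Rule 2: no segment meets the rule's conditions; no change.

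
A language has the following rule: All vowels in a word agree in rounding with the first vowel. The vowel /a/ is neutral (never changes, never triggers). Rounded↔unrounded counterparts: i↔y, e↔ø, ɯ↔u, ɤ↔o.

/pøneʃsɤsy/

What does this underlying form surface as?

[pønøʃsosy]

/e/ harmonizes with /ø/ ([+round]) → [ø]
/ɤ/ harmonizes with /ø/ ([+round]) → [o]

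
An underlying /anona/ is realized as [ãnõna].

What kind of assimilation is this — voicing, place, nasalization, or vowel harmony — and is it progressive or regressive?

nasalization, regressive

/a/→[ã] /o/→[õ].
Each target copies a feature from the following segment, so the direction is regressive.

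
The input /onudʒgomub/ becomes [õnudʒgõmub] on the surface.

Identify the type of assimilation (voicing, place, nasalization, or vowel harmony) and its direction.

/o/→[õ] /o/→[õ].
Each target copies a feature from the following segment, so the direction is regressive.

nasalization, regressive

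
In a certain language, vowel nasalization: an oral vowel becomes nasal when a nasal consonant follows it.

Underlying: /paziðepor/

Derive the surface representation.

[paziðepor]

no segment meets the rule's conditions; no change.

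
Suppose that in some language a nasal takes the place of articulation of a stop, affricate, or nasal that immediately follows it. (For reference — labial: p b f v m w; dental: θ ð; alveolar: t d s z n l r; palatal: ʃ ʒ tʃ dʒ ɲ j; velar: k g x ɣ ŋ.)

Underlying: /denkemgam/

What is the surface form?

/n/ before /k/ (velar) → [ŋ]
/m/ before /g/ (velar) → [ŋ]

[deŋkeŋgam]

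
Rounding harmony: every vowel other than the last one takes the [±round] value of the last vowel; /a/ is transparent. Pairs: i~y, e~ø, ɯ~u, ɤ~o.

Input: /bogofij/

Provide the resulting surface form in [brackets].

/o/ harmonizes with /i/ ([-round]) → [ɤ]
/o/ harmonizes with /i/ ([-round]) → [ɤ]

[bɤgɤfij]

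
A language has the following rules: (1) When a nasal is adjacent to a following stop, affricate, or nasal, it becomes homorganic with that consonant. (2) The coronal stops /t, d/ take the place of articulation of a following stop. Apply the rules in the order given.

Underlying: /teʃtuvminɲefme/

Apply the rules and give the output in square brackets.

Rule 1: /n/ before /ɲ/ (palatal) → [ɲ]
After rule 1: teʃtuvmiɲɲefme
Rule 2: no segment meets the rule's conditions; no change.

[teʃtuvmiɲɲefme]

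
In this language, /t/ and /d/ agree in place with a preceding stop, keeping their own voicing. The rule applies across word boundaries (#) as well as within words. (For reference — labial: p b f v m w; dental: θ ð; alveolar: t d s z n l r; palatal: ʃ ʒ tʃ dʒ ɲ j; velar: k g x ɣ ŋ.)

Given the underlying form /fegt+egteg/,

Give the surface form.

/t/ after /g/ (velar) → [k]
/t/ after /g/ (velar) → [k]

[fegk+egkeg]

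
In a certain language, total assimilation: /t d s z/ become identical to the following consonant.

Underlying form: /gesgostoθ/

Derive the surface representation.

/s/ before /g/ → [g] (total assimilation)
/s/ before /t/ → [t] (total assimilation)

[geggottoθ]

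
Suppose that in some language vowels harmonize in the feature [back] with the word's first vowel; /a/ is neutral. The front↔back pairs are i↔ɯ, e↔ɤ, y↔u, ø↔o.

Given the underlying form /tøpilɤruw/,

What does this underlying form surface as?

[tøpileryw]

/ɤ/ harmonizes with /ø/ ([-back]) → [e]
/u/ harmonizes with /ø/ ([-back]) → [y]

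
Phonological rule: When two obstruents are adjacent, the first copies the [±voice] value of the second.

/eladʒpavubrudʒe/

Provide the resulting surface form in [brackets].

/dʒ/ before /p/ (voiceless) → [tʃ]

[elatʃpavubrudʒe]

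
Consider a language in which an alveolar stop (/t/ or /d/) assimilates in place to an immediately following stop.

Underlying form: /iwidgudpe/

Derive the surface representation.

[iwiggubpe]

/d/ before /g/ (velar) → [g]
/d/ before /p/ (labial) → [b]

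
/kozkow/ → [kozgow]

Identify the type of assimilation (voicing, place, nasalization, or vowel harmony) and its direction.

/k/→[g].
Each target copies a feature from the preceding segment, so the direction is progressive.

voicing assimilation, progressive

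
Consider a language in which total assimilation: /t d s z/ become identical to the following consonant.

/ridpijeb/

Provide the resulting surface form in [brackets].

[rippijeb]

/d/ before /p/ → [p] (total assimilation)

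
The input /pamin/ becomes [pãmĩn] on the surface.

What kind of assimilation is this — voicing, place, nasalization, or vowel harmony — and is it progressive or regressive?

/a/→[ã] /i/→[ĩ].
Each target copies a feature from the following segment, so the direction is regressive.

nasalization, regressive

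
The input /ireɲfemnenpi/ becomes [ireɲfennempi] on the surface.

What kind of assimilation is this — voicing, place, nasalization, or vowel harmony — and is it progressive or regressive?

place assimilation, regressive

/m/→[n] /n/→[m].
Each target copies a feature from the following segment, so the direction is regressive.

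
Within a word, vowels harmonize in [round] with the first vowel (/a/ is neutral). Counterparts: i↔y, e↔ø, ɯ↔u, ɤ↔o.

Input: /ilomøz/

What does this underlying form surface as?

/o/ harmonizes with /i/ ([-round]) → [ɤ]
/ø/ harmonizes with /i/ ([-round]) → [e]

[ilɤmez]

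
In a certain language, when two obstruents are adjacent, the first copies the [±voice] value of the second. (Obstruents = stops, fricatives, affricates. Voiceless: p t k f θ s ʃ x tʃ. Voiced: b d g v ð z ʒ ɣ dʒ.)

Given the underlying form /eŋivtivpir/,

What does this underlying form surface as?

/v/ before /t/ (voiceless) → [f]
/v/ before /p/ (voiceless) → [f]

[eŋiftifpir]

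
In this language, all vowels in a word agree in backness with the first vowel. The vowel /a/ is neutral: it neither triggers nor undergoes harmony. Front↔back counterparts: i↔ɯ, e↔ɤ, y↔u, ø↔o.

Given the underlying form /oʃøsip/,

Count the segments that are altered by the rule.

2

/ø/ harmonizes with /o/ ([+back]) → [o]
/i/ harmonizes with /o/ ([+back]) → [ɯ]
2 segments change.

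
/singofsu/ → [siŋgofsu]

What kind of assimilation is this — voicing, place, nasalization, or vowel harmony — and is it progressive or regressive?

place assimilation, regressive

/n/→[ŋ].
Each target copies a feature from the following segment, so the direction is regressive.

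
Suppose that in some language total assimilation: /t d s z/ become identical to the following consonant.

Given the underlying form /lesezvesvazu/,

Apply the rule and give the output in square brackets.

[lesevvevvazu]

/z/ before /v/ → [v] (total assimilation)
/s/ before /v/ → [v] (total assimilation)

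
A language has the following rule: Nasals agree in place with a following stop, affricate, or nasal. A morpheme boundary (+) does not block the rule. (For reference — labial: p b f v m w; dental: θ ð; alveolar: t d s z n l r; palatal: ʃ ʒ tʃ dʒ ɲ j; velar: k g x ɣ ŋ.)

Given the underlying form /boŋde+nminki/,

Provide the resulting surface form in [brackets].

/ŋ/ before /d/ (alveolar) → [n]
/n/ before /m/ (labial) → [m]
/n/ before /k/ (velar) → [ŋ]

[bonde+mmiŋki]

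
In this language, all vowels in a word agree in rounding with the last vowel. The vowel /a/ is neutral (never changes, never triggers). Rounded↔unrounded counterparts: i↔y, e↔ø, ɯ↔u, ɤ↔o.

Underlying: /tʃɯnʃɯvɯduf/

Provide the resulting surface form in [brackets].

/ɯ/ harmonizes with /u/ ([+round]) → [u]
/ɯ/ harmonizes with /u/ ([+round]) → [u]
/ɯ/ harmonizes with /u/ ([+round]) → [u]

[tʃunʃuvuduf]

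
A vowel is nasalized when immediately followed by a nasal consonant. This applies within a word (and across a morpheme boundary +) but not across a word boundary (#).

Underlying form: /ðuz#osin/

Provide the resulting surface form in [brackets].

[ðuz#osĩn]

/i/ before nasal /n/ → [ĩ]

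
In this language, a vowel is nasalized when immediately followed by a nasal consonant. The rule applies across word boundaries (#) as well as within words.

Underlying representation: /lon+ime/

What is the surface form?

[lõn+ĩme]

/o/ before nasal /n/ → [õ]
/i/ before nasal /m/ → [ĩ]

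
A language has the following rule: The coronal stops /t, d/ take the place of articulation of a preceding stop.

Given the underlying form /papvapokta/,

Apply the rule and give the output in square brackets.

[papvapokka]

/t/ after /k/ (velar) → [k]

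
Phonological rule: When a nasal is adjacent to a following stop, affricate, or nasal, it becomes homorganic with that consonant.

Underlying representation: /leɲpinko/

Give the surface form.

[lempiŋko]

/ɲ/ before /p/ (labial) → [m]
/n/ before /k/ (velar) → [ŋ]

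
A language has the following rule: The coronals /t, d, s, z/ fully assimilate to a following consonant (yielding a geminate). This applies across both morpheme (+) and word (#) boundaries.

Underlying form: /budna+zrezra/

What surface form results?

/d/ before /n/ → [n] (total assimilation)
/z/ before /r/ → [r] (total assimilation)
/z/ before /r/ → [r] (total assimilation)

[bunna+rrerra]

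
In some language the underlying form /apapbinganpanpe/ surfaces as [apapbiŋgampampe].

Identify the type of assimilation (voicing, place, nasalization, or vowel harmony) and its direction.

/n/→[ŋ] /n/→[m] /n/→[m].
Each target copies a feature from the following segment, so the direction is regressive.

place assimilation, regressive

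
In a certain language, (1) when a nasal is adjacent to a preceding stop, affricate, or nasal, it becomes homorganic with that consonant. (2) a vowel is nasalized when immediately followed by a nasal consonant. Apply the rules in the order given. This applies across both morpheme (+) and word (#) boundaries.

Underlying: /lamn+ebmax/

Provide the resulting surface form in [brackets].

[lãmm+ebmax]

Rule 1: /n/ after /m/ (labial) → [m]
After rule 1: lamm+ebmax
Rule 2: /a/ before nasal /m/ → [ã]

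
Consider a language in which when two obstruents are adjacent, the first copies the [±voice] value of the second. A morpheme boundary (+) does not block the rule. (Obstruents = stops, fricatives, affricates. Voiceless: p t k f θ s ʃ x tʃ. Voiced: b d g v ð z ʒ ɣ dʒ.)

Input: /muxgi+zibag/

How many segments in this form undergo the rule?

/x/ before /g/ (voiced) → [ɣ]
1 segment changes.

1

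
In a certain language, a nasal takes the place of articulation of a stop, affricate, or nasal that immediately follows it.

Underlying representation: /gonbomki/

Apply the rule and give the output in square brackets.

[gomboŋki]

/n/ before /b/ (labial) → [m]
/m/ before /k/ (velar) → [ŋ]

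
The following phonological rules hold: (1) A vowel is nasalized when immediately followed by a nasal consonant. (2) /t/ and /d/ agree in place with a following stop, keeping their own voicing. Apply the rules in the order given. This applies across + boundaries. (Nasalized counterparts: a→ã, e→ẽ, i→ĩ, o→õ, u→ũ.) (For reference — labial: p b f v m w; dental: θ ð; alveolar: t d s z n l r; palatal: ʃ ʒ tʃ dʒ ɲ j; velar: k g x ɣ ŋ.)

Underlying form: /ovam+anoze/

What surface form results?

[ovãm+ãnoze]

Rule 1: /a/ before nasal /m/ → [ã]
Rule 1: /a/ before nasal /n/ → [ã]
After rule 1: ovãm+ãnoze
Rule 2: no segment meets the rule's conditions; no change.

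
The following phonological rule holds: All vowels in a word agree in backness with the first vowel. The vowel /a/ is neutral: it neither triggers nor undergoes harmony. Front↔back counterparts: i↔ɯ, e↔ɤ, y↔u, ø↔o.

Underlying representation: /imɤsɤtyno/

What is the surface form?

/ɤ/ harmonizes with /i/ ([-back]) → [e]
/ɤ/ harmonizes with /i/ ([-back]) → [e]
/o/ harmonizes with /i/ ([-back]) → [ø]

[imesetynø]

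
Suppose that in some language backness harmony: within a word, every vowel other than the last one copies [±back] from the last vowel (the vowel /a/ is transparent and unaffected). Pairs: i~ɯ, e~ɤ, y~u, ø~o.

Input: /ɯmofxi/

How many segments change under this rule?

/ɯ/ harmonizes with /i/ ([-back]) → [i]
/o/ harmonizes with /i/ ([-back]) → [ø]
2 segments change.

2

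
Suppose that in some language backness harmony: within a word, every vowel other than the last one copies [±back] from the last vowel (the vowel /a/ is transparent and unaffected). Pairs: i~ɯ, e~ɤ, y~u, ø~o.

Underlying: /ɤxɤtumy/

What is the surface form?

/ɤ/ harmonizes with /y/ ([-back]) → [e]
/ɤ/ harmonizes with /y/ ([-back]) → [e]
/u/ harmonizes with /y/ ([-back]) → [y]

[exetymy]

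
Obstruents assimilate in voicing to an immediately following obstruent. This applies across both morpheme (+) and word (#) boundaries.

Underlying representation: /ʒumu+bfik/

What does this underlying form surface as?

/b/ before /f/ (voiceless) → [p]

[ʒumu+pfik]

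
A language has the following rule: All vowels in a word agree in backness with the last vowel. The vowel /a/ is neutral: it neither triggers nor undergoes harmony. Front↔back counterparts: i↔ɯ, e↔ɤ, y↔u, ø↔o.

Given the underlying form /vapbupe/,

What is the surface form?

[vapbype]

/u/ harmonizes with /e/ ([-back]) → [y]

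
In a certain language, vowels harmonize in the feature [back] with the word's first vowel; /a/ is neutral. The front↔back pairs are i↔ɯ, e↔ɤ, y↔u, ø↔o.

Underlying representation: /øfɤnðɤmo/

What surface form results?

[øfenðemø]

/ɤ/ harmonizes with /ø/ ([-back]) → [e]
/ɤ/ harmonizes with /ø/ ([-back]) → [e]
/o/ harmonizes with /ø/ ([-back]) → [ø]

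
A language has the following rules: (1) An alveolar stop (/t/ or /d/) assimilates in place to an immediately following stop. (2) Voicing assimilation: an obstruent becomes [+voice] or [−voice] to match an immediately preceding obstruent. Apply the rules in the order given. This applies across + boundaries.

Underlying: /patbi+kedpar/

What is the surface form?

[pappi+kebbar]

Rule 1: /t/ before /b/ (labial) → [p]
Rule 1: /d/ before /p/ (labial) → [b]
After rule 1: papbi+kebpar
Rule 2: /b/ after /p/ (voiceless) → [p]
Rule 2: /p/ after /b/ (voiced) → [b]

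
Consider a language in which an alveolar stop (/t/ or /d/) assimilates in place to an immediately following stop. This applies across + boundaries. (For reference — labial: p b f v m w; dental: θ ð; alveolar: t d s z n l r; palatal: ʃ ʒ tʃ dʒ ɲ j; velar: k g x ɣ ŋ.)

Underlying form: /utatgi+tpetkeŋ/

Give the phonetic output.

[utakgi+ppekkeŋ]

/t/ before /g/ (velar) → [k]
/t/ before /p/ (labial) → [p]
/t/ before /k/ (velar) → [k]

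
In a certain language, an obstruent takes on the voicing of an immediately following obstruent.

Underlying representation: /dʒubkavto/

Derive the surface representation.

[dʒupkafto]

/b/ before /k/ (voiceless) → [p]
/v/ before /t/ (voiceless) → [f]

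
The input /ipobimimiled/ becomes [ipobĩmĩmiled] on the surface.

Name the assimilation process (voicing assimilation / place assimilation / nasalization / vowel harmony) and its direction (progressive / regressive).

nasalization, regressive

/i/→[ĩ] /i/→[ĩ].
Each target copies a feature from the following segment, so the direction is regressive.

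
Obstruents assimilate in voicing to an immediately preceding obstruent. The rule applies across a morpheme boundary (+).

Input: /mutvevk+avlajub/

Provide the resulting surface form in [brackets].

/v/ after /t/ (voiceless) → [f]
/k/ after /v/ (voiced) → [g]

[mutfevg+avlajub]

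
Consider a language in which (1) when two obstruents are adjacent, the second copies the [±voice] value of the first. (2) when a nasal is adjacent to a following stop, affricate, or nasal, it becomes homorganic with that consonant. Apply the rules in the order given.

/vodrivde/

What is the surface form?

Rule 1: no segment meets the rule's conditions; no change.
After rule 1: vodrivde
Rule 2: no segment meets the rule's conditions; no change.

[vodrivde]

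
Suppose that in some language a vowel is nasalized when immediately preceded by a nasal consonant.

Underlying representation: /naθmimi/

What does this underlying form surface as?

[nãθmĩmĩ]

/a/ after nasal /n/ → [ã]
/i/ after nasal /m/ → [ĩ]
/i/ after nasal /m/ → [ĩ]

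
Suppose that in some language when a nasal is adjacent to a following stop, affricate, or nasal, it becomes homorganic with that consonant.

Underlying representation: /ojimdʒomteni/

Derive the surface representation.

[ojiɲdʒonteni]

/m/ before /dʒ/ (palatal) → [ɲ]
/m/ before /t/ (alveolar) → [n]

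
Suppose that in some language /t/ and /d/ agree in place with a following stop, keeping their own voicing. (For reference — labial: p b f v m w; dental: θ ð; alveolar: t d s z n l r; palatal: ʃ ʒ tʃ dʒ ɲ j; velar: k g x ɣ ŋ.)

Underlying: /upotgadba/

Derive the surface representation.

/t/ before /g/ (velar) → [k]
/d/ before /b/ (labial) → [b]

[upokgabba]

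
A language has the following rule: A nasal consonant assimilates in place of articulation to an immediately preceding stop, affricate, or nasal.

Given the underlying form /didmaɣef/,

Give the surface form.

[didnaɣef]

/m/ after /d/ (alveolar) → [n]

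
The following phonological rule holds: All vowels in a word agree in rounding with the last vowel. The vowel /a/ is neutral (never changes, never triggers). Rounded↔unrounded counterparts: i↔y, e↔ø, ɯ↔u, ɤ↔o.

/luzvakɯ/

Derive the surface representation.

/u/ harmonizes with /ɯ/ ([-round]) → [ɯ]

[lɯzvakɯ]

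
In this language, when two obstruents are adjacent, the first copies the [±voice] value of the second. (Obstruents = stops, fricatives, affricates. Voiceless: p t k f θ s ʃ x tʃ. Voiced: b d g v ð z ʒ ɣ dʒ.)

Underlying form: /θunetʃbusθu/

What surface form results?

/tʃ/ before /b/ (voiced) → [dʒ]

[θunedʒbusθu]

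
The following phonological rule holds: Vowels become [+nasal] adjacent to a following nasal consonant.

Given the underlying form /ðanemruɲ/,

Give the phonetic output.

/a/ before nasal /n/ → [ã]
/e/ before nasal /m/ → [ẽ]
/u/ before nasal /ɲ/ → [ũ]

[ðãnẽmrũɲ]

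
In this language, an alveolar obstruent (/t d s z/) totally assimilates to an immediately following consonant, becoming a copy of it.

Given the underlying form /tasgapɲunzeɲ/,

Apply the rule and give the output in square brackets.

[taggapɲunzeɲ]

/s/ before /g/ → [g] (total assimilation)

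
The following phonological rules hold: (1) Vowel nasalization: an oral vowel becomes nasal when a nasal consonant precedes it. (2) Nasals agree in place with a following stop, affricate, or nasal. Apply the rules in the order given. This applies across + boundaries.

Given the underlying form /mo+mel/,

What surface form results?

[mõ+mẽl]

Rule 1: /o/ after nasal /m/ → [õ]
Rule 1: /e/ after nasal /m/ → [ẽ]
After rule 1: mõ+mẽl
Rule 2: no segment meets the rule's conditions; no change.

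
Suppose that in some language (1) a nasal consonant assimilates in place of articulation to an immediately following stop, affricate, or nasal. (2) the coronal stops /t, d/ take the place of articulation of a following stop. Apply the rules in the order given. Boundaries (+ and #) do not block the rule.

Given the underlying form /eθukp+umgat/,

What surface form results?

Rule 1: /m/ before /g/ (velar) → [ŋ]
After rule 1: eθukp+uŋgat
Rule 2: no segment meets the rule's conditions; no change.

[eθukp+uŋgat]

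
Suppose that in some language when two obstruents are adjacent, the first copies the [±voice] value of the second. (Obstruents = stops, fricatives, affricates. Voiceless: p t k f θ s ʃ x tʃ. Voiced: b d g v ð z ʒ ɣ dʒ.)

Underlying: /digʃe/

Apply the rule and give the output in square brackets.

[dikʃe]

/g/ before /ʃ/ (voiceless) → [k]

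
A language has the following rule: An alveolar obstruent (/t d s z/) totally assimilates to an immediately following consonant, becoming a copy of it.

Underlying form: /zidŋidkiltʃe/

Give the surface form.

[ziŋŋikkiltʃe]

/d/ before /ŋ/ → [ŋ] (total assimilation)
/d/ before /k/ → [k] (total assimilation)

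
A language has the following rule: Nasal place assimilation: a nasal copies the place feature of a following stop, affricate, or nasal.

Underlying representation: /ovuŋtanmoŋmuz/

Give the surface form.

/ŋ/ before /t/ (alveolar) → [n]
/n/ before /m/ (labial) → [m]
/ŋ/ before /m/ (labial) → [m]

[ovuntammommuz]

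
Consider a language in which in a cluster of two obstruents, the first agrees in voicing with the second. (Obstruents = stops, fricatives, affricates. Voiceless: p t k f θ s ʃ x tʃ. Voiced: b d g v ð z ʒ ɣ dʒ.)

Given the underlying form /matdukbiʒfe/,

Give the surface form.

/t/ before /d/ (voiced) → [d]
/k/ before /b/ (voiced) → [g]
/ʒ/ before /f/ (voiceless) → [ʃ]

[maddugbiʃfe]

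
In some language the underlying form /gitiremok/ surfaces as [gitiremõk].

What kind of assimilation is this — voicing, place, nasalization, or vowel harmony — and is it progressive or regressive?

/o/→[õ].
Each target copies a feature from the preceding segment, so the direction is progressive.

nasalization, progressive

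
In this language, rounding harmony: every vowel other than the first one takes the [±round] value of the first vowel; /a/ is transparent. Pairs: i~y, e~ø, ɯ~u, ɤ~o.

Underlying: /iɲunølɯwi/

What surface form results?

[iɲɯnelɯwi]

/u/ harmonizes with /i/ ([-round]) → [ɯ]
/ø/ harmonizes with /i/ ([-round]) → [e]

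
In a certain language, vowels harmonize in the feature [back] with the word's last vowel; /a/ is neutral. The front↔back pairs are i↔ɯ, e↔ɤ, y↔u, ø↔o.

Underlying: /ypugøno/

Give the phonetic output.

/y/ harmonizes with /o/ ([+back]) → [u]
/ø/ harmonizes with /o/ ([+back]) → [o]

[upugono]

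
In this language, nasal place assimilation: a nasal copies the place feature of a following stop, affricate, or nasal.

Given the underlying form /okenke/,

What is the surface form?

/n/ before /k/ (velar) → [ŋ]

[okeŋke]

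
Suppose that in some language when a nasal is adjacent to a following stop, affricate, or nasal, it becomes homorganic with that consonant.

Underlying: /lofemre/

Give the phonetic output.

no segment meets the rule's conditions; no change.

[lofemre]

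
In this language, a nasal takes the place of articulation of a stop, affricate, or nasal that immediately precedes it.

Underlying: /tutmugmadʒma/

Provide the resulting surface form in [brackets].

/m/ after /t/ (alveolar) → [n]
/m/ after /g/ (velar) → [ŋ]
/m/ after /dʒ/ (palatal) → [ɲ]

[tutnugŋadʒɲa]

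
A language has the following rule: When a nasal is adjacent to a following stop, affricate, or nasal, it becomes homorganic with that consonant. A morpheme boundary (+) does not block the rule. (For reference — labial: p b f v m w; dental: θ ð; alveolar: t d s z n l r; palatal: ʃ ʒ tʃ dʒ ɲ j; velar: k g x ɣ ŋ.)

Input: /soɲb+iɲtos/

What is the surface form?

/ɲ/ before /b/ (labial) → [m]
/ɲ/ before /t/ (alveolar) → [n]

[somb+intos]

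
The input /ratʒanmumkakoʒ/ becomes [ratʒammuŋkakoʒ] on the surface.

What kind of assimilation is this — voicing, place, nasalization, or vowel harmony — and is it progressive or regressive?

/n/→[m] /m/→[ŋ].
Each target copies a feature from the following segment, so the direction is regressive.

place assimilation, regressive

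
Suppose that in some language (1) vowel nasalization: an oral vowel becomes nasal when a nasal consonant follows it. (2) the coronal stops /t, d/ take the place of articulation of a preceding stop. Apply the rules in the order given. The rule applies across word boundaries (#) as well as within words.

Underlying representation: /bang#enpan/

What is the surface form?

[bãng#ẽnpãn]

Rule 1: /a/ before nasal /n/ → [ã]
Rule 1: /e/ before nasal /n/ → [ẽ]
Rule 1: /a/ before nasal /n/ → [ã]
After rule 1: bãng#ẽnpãn
Rule 2: no segment meets the rule's conditions; no change.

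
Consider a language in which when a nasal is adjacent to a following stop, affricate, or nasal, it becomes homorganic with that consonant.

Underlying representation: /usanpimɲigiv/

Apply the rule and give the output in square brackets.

/n/ before /p/ (labial) → [m]
/m/ before /ɲ/ (palatal) → [ɲ]

[usampiɲɲigiv]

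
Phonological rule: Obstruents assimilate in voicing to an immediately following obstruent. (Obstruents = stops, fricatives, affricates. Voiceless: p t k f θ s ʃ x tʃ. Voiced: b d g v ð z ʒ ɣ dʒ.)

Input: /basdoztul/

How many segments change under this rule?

/s/ before /d/ (voiced) → [z]
/z/ before /t/ (voiceless) → [s]
2 segments change.

2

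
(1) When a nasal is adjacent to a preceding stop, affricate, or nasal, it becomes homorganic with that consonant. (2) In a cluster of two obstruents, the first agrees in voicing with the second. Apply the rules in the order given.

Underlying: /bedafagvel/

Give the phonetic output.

Rule 1: no segment meets the rule's conditions; no change.
After rule 1: bedafagvel
Rule 2: no segment meets the rule's conditions; no change.

[bedafagvel]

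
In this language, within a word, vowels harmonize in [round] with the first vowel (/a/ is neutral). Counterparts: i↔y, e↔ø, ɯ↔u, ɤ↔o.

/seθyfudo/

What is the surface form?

/y/ harmonizes with /e/ ([-round]) → [i]
/u/ harmonizes with /e/ ([-round]) → [ɯ]
/o/ harmonizes with /e/ ([-round]) → [ɤ]

[seθifɯdɤ]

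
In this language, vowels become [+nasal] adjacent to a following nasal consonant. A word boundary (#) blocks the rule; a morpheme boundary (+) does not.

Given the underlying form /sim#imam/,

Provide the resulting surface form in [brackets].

/i/ before nasal /m/ → [ĩ]
/i/ before nasal /m/ → [ĩ]
/a/ before nasal /m/ → [ã]

[sĩm#ĩmãm]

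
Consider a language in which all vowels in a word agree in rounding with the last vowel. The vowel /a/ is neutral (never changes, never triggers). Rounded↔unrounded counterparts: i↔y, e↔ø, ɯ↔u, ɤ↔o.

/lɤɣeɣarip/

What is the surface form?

no segment meets the rule's conditions; no change.

[lɤɣeɣarip]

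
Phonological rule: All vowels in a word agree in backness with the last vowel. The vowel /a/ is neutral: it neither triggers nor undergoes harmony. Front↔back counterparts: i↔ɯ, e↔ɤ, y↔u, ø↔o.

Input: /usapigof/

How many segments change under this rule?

/i/ harmonizes with /o/ ([+back]) → [ɯ]
1 segment changes.

1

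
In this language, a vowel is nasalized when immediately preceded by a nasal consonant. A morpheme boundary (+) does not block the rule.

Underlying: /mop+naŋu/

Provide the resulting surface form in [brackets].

/o/ after nasal /m/ → [õ]
/a/ after nasal /n/ → [ã]
/u/ after nasal /ŋ/ → [ũ]

[mõp+nãŋũ]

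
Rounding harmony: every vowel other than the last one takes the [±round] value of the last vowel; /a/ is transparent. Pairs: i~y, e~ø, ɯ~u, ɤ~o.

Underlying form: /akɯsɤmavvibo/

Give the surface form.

/ɯ/ harmonizes with /o/ ([+round]) → [u]
/ɤ/ harmonizes with /o/ ([+round]) → [o]
/i/ harmonizes with /o/ ([+round]) → [y]

[akusomavvybo]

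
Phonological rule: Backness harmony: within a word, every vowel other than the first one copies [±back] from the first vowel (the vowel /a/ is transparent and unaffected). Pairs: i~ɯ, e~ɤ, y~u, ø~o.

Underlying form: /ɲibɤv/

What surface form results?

[ɲibev]

/ɤ/ harmonizes with /i/ ([-back]) → [e]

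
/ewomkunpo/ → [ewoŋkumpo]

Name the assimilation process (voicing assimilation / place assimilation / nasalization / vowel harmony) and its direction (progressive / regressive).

place assimilation, regressive

/m/→[ŋ] /n/→[m].
Each target copies a feature from the following segment, so the direction is regressive.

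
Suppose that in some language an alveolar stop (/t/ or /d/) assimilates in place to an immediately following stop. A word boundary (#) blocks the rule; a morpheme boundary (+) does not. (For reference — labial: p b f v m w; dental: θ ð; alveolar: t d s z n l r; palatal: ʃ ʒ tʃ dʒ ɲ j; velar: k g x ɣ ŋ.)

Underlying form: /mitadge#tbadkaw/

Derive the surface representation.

/d/ before /g/ (velar) → [g]
/t/ before /b/ (labial) → [p]
/d/ before /k/ (velar) → [g]

[mitagge#pbagkaw]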